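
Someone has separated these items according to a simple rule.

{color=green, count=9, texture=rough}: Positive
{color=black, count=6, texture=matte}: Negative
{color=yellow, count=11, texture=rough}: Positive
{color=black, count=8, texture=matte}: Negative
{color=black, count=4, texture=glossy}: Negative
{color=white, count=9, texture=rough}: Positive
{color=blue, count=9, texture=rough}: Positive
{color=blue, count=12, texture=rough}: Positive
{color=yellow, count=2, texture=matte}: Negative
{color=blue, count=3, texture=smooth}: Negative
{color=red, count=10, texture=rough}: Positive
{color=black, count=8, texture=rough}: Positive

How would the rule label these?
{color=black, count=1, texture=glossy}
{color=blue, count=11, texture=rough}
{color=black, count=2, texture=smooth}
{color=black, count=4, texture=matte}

The distinguishing property — texture is rough — holds for all the 'Positive' cases and none of the 'Negative' cases.
{color=black, count=1, texture=glossy}: Negative (texture is glossy). {color=blue, count=11, texture=rough}: Positive (texture is rough). {color=black, count=2, texture=smooth}: Negative (texture is smooth). {color=black, count=4, texture=matte}: Negative (texture is matte).

Negative, Positive, Negative, Negative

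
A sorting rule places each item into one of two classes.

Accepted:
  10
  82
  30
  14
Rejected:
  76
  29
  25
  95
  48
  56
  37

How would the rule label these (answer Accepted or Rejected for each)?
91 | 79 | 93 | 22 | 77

Rejected, Rejected, Rejected, Accepted, Rejected

Looking at the examples, the only property every 'Accepted' case has and every 'Rejected' case lacks is: ≡ 2 (mod 4).
91 → 91 mod 4 = 3 → Rejected.
79 → 79 mod 4 = 3 → Rejected.
93 → 93 mod 4 = 1 → Rejected.
22 → 22 mod 4 = 2 → Accepted.
77 → 77 mod 4 = 1 → Rejected.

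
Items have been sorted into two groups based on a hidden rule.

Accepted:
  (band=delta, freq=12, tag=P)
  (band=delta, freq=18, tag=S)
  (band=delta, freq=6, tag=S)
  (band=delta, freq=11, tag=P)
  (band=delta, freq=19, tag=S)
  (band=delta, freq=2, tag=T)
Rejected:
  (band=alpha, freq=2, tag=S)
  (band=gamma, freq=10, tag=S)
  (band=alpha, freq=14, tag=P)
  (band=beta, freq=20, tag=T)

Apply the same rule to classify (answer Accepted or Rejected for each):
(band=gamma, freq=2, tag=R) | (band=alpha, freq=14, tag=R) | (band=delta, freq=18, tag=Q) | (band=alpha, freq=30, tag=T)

The pattern is that an item is 'Accepted' exactly when: band is delta.
(band=gamma, freq=2, tag=R): band is gamma — fails this test, so Rejected.
(band=alpha, freq=14, tag=R): band is alpha — fails this test, so Rejected.
(band=delta, freq=18, tag=Q): band is delta — fits, so Accepted.
(band=alpha, freq=30, tag=T): band is alpha — fails this test, so Rejected.

Rejected, Rejected, Accepted, Rejected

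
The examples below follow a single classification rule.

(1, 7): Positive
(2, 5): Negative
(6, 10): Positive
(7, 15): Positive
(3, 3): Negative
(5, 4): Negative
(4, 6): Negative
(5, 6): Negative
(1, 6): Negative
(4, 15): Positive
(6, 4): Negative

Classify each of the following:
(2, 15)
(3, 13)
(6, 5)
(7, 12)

Positive, Positive, Negative, Positive

One predicate separates the groups cleanly: second ≥ 7.
(2, 15): second 15, qualifies → Positive. (3, 13): second 13, qualifies → Positive. (6, 5): second 5, does not satisfy this → Negative. (7, 12): second 12, qualifies → Positive.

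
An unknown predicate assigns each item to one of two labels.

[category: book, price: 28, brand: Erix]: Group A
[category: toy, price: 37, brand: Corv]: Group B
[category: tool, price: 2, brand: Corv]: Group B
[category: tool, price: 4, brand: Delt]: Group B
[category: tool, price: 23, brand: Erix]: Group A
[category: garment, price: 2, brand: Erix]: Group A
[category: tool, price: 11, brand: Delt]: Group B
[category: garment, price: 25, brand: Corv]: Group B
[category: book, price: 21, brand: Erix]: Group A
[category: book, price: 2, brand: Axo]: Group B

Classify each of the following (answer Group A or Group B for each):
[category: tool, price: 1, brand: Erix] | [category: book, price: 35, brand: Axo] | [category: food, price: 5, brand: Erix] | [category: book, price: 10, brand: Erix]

Group A, Group B, Group A, Group A

The simplest hypothesis consistent with all the labels is: brand is Erix.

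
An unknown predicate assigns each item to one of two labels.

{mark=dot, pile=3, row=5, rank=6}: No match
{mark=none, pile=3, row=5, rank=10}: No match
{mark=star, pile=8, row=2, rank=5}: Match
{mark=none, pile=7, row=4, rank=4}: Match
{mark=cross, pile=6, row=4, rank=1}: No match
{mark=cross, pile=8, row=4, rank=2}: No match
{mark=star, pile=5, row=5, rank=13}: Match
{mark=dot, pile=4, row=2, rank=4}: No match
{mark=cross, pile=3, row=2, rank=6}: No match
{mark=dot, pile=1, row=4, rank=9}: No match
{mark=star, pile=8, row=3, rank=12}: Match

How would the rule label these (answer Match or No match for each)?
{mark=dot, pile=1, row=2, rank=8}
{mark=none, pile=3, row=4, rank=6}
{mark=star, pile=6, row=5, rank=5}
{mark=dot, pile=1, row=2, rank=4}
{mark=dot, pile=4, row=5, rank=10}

The common property of the 'Match' items is: pile ≥ 5 AND rank ≥ 4. No 'No match' item has it.
{mark=dot, pile=1, row=2, rank=8}: pile = 1, rank = 8, doesn't match → No match.
{mark=none, pile=3, row=4, rank=6}: pile = 3, rank = 6, doesn't match → No match.
{mark=star, pile=6, row=5, rank=5}: pile = 6, rank = 5, qualifies → Match.
{mark=dot, pile=1, row=2, rank=4}: pile = 1, rank = 4, doesn't match → No match.
{mark=dot, pile=4, row=5, rank=10}: pile = 4, rank = 10, doesn't match → No match.

No match, No match, Match, No match, No match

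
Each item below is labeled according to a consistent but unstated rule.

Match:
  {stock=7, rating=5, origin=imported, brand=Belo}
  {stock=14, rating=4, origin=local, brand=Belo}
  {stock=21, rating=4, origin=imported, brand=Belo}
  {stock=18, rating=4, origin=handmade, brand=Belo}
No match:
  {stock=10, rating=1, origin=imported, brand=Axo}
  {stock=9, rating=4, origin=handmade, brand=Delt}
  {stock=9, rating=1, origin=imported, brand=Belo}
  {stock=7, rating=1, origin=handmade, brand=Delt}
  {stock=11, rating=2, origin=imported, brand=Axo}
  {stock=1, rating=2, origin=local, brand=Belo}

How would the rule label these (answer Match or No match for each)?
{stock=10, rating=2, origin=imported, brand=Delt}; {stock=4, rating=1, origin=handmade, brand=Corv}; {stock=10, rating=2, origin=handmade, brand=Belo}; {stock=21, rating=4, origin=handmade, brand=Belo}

The rule appears to be: brand is Belo AND rating ≥ 4.
No match: {stock=10, rating=2, origin=imported, brand=Delt}, since brand is Delt, rating = 2.
No match: {stock=4, rating=1, origin=handmade, brand=Corv}, since brand is Corv, rating = 1.
No match: {stock=10, rating=2, origin=handmade, brand=Belo}, since brand is Belo, rating = 2.
Match: {stock=21, rating=4, origin=handmade, brand=Belo}, since brand is Belo, rating = 4.

No match, No match, No match, Match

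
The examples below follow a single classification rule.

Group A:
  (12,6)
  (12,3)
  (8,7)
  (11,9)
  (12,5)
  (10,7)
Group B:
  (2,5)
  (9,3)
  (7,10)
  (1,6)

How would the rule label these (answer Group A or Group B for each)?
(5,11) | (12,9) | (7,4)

Group B, Group A, Group B

One predicate separates the groups cleanly: first > second AND sum ≥ 15.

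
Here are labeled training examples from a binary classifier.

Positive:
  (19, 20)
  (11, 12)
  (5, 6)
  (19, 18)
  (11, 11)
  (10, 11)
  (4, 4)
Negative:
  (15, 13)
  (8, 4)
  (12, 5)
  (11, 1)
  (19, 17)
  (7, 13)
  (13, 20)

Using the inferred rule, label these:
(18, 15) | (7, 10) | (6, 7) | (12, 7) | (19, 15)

One predicate separates the groups cleanly: |first − second| ≤ 1.
(18, 15): Negative (|18−15| = 3). (7, 10): Negative (|7−10| = 3). (6, 7): Positive (|6−7| = 1). (12, 7): Negative (|12−7| = 5). (19, 15): Negative (|19−15| = 4).

Negative, Negative, Positive, Negative, Negative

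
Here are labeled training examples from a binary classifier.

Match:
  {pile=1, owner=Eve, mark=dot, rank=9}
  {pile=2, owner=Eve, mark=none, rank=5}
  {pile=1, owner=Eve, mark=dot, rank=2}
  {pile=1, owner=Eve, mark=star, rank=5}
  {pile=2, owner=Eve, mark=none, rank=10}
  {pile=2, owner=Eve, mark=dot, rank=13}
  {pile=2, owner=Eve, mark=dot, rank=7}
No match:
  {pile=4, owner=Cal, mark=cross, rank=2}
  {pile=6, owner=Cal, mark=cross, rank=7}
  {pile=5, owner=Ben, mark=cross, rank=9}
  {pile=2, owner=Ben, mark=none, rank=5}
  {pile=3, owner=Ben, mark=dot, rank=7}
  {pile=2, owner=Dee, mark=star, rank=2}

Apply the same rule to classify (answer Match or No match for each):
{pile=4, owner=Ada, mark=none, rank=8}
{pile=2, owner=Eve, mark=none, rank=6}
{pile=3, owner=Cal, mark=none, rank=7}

The simplest hypothesis consistent with all the labels is: owner is Eve.

No match, Match, No match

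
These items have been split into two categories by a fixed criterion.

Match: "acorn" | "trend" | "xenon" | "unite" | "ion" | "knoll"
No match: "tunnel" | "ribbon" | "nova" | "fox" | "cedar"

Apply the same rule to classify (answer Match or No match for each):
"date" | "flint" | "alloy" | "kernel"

The common property of the 'Match' items is: odd length AND contains 'n'. No 'No match' item has it.
"date" — length 4, no 'n', hence No match. "flint" — length 5, has 'n', hence Match. "alloy" — length 5, no 'n', hence No match. "kernel" — length 6, has 'n', hence No match.

No match, Match, No match, No match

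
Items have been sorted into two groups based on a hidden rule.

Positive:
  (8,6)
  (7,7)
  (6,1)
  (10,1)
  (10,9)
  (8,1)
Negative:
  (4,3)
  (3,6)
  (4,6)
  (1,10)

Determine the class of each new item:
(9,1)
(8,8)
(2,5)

Positive, Positive, Negative

All 'Positive' examples share one property — first ≥ 6 — and every 'Negative' example lacks it.
(9,1) — first 9, hence Positive. (8,8) — first 8, hence Positive. (2,5) — first 2, hence Negative.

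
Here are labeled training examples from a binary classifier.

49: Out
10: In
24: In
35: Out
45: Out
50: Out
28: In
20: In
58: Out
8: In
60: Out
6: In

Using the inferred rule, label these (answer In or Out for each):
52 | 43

Out, Out

The distinguishing property — at most 28 — holds for all the 'In' cases and none of the 'Out' cases.
52: Out (52 > 28).
43: Out (43 > 28).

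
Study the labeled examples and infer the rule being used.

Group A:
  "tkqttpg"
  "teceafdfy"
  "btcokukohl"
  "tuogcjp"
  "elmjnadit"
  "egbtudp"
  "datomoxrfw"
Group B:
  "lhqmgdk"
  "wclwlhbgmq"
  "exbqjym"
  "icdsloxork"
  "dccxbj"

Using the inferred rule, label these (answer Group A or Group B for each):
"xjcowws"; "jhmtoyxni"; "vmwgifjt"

Group B, Group A, Group A

All 'Group A' examples share one property — contains 't' — and every 'Group B' example lacks it.
"xjcowws": no 't', does not pass → Group B.
"jhmtoyxni": has 't', has this property → Group A.
"vmwgifjt": has 't', has this property → Group A.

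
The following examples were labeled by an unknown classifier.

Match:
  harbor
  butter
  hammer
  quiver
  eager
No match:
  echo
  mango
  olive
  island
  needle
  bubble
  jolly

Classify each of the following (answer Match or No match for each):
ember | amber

Match, Match

The simplest hypothesis consistent with all the labels is: contains 'r'.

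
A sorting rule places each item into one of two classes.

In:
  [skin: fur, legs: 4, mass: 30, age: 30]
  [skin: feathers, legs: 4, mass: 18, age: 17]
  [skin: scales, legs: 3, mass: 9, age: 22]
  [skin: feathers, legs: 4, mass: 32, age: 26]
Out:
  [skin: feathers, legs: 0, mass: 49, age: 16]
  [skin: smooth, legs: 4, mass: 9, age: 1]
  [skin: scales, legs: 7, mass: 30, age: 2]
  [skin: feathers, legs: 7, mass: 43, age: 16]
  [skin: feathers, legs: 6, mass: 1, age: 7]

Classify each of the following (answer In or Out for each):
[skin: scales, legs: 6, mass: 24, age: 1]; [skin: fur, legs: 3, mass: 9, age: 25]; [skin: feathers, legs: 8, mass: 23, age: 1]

Out, In, Out

The common property of the 'In' items is: age ≥ 17. No 'Out' item has it.
[skin: scales, legs: 6, mass: 24, age: 1]: Out (age = 1). [skin: fur, legs: 3, mass: 9, age: 25]: In (age = 25). [skin: feathers, legs: 8, mass: 23, age: 1]: Out (age = 1).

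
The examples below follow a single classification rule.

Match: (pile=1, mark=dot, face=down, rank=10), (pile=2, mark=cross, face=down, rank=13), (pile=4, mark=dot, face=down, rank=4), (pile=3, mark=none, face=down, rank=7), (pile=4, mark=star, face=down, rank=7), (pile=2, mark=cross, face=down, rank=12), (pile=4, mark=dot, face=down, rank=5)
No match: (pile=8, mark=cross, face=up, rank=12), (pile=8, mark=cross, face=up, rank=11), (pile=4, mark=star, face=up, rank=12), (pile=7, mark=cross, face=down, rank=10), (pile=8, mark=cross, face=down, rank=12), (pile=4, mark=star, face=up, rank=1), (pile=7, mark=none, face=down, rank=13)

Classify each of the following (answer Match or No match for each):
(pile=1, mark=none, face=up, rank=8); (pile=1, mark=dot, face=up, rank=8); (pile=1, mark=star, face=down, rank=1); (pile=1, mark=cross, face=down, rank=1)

All 'Match' examples share one property — face is down AND pile ≤ 4 — and every 'No match' example lacks it.
(pile=1, mark=none, face=up, rank=8) → face is up, pile = 1 → No match. (pile=1, mark=dot, face=up, rank=8) → face is up, pile = 1 → No match. (pile=1, mark=star, face=down, rank=1) → face is down, pile = 1 → Match. (pile=1, mark=cross, face=down, rank=1) → face is down, pile = 1 → Match.

No match, No match, Match, Match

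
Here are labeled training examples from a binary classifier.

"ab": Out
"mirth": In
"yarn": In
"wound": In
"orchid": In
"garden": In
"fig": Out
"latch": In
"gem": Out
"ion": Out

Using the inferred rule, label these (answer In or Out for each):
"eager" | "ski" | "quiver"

In, Out, In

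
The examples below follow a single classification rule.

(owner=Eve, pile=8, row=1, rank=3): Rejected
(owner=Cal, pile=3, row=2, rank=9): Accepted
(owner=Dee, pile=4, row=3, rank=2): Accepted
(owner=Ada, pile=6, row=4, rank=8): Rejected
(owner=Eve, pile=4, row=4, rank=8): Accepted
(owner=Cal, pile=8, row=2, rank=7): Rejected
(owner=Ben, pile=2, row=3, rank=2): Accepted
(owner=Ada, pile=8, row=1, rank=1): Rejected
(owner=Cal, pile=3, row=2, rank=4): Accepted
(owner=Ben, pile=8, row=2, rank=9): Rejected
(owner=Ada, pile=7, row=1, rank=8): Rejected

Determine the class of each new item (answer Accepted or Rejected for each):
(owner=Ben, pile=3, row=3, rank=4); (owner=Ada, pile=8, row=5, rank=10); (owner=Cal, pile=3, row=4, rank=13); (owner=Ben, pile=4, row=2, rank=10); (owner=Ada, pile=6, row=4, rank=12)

A rule that fits every label: pile ≤ 4 — true of each 'Accepted' example, false of each 'Rejected' one.
(owner=Ben, pile=3, row=3, rank=4): pile = 3, has this property → Accepted. (owner=Ada, pile=8, row=5, rank=10): pile = 8, does not fit → Rejected. (owner=Cal, pile=3, row=4, rank=13): pile = 3, has this property → Accepted. (owner=Ben, pile=4, row=2, rank=10): pile = 4, has this property → Accepted. (owner=Ada, pile=6, row=4, rank=12): pile = 6, does not fit → Rejected.

Accepted, Rejected, Accepted, Accepted, Rejected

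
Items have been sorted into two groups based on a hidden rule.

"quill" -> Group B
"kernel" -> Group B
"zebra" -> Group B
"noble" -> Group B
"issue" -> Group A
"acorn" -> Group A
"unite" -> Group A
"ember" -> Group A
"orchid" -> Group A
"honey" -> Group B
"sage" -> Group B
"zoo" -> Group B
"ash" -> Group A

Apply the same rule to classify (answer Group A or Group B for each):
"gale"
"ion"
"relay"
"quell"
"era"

Group B, Group A, Group B, Group B, Group A

Comparing the two groups points to one rule — starts with a vowel.
"gale" — starts with 'g', hence Group B.
"ion" — starts with 'i', hence Group A.
"relay" — starts with 'r', hence Group B.
"quell" — starts with 'q', hence Group B.
"era" — starts with 'e', hence Group A.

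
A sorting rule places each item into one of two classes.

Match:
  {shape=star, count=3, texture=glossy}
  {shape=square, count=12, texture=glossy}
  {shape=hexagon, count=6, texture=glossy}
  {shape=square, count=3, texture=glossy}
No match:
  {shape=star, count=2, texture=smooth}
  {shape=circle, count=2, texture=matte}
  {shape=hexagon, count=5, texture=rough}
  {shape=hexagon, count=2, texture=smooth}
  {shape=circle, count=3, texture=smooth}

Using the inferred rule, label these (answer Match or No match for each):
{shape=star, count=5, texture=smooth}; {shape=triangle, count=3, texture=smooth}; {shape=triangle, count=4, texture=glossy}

All 'Match' examples share one property — texture is glossy — and every 'No match' example lacks it.
{shape=star, count=5, texture=smooth} — texture is smooth, hence No match. {shape=triangle, count=3, texture=smooth} — texture is smooth, hence No match. {shape=triangle, count=4, texture=glossy} — texture is glossy, hence Match.

No match, No match, Match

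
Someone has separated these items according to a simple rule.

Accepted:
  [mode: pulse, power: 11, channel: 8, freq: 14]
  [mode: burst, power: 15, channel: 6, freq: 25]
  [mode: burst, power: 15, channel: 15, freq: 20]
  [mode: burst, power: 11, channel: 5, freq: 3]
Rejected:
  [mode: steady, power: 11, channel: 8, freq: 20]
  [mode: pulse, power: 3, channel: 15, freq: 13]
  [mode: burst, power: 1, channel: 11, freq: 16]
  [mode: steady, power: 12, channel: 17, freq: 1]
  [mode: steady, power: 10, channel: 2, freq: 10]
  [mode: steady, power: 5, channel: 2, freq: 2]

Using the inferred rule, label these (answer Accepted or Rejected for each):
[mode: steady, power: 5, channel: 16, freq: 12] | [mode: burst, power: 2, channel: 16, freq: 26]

Rejected, Rejected

Every 'Accepted' example satisfies: mode is not steady AND power ≥ 5. None of the 'Rejected' examples do.
[mode: steady, power: 5, channel: 16, freq: 12]: Rejected (mode is steady, power = 5). [mode: burst, power: 2, channel: 16, freq: 26]: Rejected (mode is burst, power = 2).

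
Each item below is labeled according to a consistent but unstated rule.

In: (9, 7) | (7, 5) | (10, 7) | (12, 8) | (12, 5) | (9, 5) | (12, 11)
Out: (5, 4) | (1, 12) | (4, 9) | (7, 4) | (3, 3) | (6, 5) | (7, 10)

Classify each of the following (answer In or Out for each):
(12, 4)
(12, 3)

In, In

The classifier is using: first > second AND sum ≥ 12.
(12, 4) — 12 > 4, 12+4 = 16, hence In. (12, 3) — 12 > 3, 12+3 = 15, hence In.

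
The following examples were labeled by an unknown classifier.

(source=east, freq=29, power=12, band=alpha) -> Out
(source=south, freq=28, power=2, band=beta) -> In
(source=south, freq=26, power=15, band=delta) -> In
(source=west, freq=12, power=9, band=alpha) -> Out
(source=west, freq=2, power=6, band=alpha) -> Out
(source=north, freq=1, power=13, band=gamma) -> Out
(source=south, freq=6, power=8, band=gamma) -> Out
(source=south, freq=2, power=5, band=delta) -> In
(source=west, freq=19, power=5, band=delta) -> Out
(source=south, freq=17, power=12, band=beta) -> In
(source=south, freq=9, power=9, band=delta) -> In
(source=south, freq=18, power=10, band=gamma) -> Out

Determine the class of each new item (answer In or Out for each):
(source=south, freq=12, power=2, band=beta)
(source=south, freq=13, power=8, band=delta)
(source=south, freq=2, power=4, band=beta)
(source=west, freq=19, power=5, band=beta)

In, In, In, Out

The simplest hypothesis consistent with all the labels is: source is south AND band is not gamma.
(source=south, freq=12, power=2, band=beta): source is south, band is beta — matches, so In.
(source=south, freq=13, power=8, band=delta): source is south, band is delta — matches, so In.
(source=south, freq=2, power=4, band=beta): source is south, band is beta — matches, so In.
(source=west, freq=19, power=5, band=beta): source is west, band is beta — doesn't qualify, so Out.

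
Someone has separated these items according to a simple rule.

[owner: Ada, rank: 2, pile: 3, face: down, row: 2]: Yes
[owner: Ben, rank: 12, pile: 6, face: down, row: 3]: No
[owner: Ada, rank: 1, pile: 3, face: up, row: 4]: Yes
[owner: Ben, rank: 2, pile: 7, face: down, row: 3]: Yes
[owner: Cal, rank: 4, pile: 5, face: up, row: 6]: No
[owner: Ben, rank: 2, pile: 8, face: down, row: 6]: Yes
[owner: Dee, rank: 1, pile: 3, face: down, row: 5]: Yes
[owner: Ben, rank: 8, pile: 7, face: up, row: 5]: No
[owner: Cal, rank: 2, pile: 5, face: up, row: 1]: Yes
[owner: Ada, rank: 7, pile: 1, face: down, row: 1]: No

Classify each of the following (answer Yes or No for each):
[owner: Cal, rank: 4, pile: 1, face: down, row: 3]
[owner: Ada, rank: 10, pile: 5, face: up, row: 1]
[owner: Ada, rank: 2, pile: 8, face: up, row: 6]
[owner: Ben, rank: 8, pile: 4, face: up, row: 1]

No, No, Yes, No

The pattern is that an item is 'Yes' exactly when: rank ≤ 2.
[owner: Cal, rank: 4, pile: 1, face: down, row: 3] → rank = 4 → No. [owner: Ada, rank: 10, pile: 5, face: up, row: 1] → rank = 10 → No. [owner: Ada, rank: 2, pile: 8, face: up, row: 6] → rank = 2 → Yes. [owner: Ben, rank: 8, pile: 4, face: up, row: 1] → rank = 8 → No.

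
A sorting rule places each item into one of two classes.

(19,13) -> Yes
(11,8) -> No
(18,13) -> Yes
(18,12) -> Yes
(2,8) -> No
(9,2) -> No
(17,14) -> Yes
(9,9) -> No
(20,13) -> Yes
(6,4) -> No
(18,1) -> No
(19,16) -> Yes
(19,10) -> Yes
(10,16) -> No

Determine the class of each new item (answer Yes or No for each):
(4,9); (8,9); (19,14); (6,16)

No, No, Yes, No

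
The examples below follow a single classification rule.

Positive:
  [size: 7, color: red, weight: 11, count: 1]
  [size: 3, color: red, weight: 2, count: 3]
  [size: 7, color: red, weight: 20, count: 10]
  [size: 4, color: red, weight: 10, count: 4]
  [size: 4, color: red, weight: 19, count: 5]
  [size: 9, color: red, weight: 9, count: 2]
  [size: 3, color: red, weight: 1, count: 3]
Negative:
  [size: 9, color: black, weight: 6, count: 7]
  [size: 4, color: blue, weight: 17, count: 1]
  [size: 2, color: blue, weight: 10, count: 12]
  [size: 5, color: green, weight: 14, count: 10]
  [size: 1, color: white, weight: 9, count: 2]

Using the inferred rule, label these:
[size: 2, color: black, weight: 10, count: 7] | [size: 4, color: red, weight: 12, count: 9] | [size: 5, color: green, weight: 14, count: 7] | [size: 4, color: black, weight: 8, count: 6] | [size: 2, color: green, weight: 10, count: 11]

Every 'Positive' example satisfies: color is red. None of the 'Negative' examples do.

Negative, Positive, Negative, Negative, Negative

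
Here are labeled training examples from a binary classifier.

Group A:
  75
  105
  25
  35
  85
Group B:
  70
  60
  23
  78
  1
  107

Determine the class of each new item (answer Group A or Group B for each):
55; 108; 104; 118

The rule appears to be: ends in digit 5.
55: Group A (last digit 5).
108: Group B (last digit 8).
104: Group B (last digit 4).
118: Group B (last digit 8).

Group A, Group B, Group B, Group B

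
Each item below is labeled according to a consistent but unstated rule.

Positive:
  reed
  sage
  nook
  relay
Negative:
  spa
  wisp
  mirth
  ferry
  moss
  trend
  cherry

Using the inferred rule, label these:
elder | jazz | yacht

Every 'Positive' example satisfies: has ≥ 2 vowels. None of the 'Negative' examples do.
elder: 2 vowels — qualifies, so Positive.
jazz: 1 vowel — lacks this property, so Negative.
yacht: 1 vowel — lacks this property, so Negative.

Positive, Negative, Negative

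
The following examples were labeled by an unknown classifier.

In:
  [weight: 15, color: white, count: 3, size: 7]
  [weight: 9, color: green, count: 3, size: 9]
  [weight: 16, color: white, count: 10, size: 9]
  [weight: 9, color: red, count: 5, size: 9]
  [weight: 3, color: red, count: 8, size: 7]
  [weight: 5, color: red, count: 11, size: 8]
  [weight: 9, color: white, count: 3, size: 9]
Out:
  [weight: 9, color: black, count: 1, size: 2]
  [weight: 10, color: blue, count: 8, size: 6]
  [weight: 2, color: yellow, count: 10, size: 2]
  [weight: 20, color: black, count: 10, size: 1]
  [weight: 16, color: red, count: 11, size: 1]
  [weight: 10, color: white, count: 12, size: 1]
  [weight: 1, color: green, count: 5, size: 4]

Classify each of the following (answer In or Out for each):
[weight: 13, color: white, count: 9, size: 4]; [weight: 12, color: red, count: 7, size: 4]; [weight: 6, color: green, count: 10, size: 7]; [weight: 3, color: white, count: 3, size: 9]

Rule: size ≥ 7. This holds for each 'In' example and fails for each 'Out' one.

Out, Out, In, In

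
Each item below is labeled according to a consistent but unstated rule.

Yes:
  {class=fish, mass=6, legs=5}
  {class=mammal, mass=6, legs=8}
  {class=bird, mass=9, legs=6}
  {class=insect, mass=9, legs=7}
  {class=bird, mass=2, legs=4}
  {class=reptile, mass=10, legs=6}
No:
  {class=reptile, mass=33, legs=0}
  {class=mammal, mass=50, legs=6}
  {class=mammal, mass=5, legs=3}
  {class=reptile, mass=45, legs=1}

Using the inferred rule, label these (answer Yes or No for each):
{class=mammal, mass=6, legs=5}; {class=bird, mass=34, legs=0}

One predicate separates the groups cleanly: mass ≤ 10 AND legs ≥ 4.
{class=mammal, mass=6, legs=5}: mass = 6, legs = 5 — passes, so Yes. {class=bird, mass=34, legs=0}: mass = 34, legs = 0 — does not fit, so No.

Yes, No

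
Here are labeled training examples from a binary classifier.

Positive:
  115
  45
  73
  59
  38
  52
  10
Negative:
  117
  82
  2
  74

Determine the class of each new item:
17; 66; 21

A rule that fits every label: ≡ 3 (mod 7) — true of each 'Positive' example, false of each 'Negative' one.
17 — 17 mod 7 = 3, hence Positive.
66 — 66 mod 7 = 3, hence Positive.
21 — 21 mod 7 = 0, hence Negative.

Positive, Positive, Negative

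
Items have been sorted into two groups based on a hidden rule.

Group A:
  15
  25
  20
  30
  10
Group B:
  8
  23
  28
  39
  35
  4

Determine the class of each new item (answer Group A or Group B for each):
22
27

'Group A' ⟺ multiple of 5 AND at most 30.
22: Group B (22 = 5·4 + 2, 22 ≤ 30).
27: Group B (27 = 5·5 + 2, 27 ≤ 30).

Group B, Group B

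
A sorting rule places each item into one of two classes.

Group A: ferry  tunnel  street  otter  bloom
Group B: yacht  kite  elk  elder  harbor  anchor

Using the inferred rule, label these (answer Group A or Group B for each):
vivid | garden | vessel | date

All 'Group A' examples share one property — has a double letter — and every 'Group B' example lacks it.

Group B, Group B, Group A, Group B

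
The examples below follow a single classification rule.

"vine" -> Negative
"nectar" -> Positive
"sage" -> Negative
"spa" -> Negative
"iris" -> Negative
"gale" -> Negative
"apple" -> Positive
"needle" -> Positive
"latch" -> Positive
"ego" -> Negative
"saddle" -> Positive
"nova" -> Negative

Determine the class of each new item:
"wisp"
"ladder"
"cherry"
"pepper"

Negative, Positive, Positive, Positive

'Positive' ⟺ length ≥ 5.
"wisp": length 4, doesn't match → Negative.
"ladder": length 6, checks out → Positive.
"cherry": length 6, checks out → Positive.
"pepper": length 6, checks out → Positive.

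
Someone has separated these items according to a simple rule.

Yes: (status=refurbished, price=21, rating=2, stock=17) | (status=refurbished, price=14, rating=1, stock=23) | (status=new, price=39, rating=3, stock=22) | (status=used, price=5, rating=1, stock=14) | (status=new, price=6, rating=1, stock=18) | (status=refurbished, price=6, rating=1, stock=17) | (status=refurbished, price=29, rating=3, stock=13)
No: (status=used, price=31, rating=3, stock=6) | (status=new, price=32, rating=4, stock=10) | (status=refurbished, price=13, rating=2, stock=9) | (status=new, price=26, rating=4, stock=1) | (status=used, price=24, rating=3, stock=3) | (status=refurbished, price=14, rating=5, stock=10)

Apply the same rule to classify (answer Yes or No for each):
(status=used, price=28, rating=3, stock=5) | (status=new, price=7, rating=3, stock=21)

No, Yes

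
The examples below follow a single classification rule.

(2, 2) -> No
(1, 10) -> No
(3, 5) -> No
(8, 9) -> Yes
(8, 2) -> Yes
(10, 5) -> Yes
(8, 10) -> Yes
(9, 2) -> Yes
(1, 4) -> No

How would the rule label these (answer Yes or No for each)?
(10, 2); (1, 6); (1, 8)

The simplest hypothesis consistent with all the labels is: first ≥ 4.
(10, 2): first 10 — checks out, so Yes.
(1, 6): first 1 — does not satisfy this, so No.
(1, 8): first 1 — does not satisfy this, so No.

Yes, No, No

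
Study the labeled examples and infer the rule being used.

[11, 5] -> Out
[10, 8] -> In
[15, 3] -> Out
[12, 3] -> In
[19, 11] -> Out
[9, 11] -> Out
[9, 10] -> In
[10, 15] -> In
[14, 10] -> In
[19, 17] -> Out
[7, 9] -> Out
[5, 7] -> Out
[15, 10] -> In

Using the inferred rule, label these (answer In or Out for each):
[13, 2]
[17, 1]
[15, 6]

A rule that fits every label: product is even — true of each 'In' example, false of each 'Out' one.
[13, 2]: 13·2 = 26, meets the rule → In.
[17, 1]: 17·1 = 17, doesn't match → Out.
[15, 6]: 15·6 = 90, meets the rule → In.

In, Out, In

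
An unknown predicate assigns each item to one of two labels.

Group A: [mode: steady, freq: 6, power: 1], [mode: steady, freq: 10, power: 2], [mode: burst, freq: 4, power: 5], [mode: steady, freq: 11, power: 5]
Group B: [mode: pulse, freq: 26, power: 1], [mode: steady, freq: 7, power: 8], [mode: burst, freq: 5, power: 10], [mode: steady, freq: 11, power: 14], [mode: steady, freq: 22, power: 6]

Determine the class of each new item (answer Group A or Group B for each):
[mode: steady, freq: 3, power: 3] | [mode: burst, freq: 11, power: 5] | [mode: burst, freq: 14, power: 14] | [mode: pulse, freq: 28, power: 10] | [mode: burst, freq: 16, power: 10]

Group A, Group A, Group B, Group B, Group B

Rule: freq ≤ 11 AND power ≤ 5. This holds for each 'Group A' example and fails for each 'Group B' one.
[mode: steady, freq: 3, power: 3] → freq = 3, power = 3 → Group A.
[mode: burst, freq: 11, power: 5] → freq = 11, power = 5 → Group A.
[mode: burst, freq: 14, power: 14] → freq = 14, power = 14 → Group B.
[mode: pulse, freq: 28, power: 10] → freq = 28, power = 10 → Group B.
[mode: burst, freq: 16, power: 10] → freq = 16, power = 10 → Group B.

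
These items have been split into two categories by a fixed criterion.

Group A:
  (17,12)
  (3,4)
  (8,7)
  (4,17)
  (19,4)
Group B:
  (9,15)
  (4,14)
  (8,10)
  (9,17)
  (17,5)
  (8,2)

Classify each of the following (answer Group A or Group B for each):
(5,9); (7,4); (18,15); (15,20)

The distinguishing property — sum is odd — holds for all the 'Group A' cases and none of the 'Group B' cases.
Group B: (5,9), since 5+9 = 14. Group A: (7,4), since 7+4 = 11. Group A: (18,15), since 18+15 = 33. Group A: (15,20), since 15+20 = 35.

Group B, Group A, Group A, Group A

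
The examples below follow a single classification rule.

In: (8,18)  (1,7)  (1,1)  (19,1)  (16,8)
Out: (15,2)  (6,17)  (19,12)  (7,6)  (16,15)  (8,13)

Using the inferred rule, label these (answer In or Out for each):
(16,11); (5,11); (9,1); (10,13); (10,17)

A rule that fits every label: sum is even — true of each 'In' example, false of each 'Out' one.
(16,11) — 16+11 = 27, hence Out. (5,11) — 5+11 = 16, hence In. (9,1) — 9+1 = 10, hence In. (10,13) — 10+13 = 23, hence Out. (10,17) — 10+17 = 27, hence Out.

Out, In, In, Out, Out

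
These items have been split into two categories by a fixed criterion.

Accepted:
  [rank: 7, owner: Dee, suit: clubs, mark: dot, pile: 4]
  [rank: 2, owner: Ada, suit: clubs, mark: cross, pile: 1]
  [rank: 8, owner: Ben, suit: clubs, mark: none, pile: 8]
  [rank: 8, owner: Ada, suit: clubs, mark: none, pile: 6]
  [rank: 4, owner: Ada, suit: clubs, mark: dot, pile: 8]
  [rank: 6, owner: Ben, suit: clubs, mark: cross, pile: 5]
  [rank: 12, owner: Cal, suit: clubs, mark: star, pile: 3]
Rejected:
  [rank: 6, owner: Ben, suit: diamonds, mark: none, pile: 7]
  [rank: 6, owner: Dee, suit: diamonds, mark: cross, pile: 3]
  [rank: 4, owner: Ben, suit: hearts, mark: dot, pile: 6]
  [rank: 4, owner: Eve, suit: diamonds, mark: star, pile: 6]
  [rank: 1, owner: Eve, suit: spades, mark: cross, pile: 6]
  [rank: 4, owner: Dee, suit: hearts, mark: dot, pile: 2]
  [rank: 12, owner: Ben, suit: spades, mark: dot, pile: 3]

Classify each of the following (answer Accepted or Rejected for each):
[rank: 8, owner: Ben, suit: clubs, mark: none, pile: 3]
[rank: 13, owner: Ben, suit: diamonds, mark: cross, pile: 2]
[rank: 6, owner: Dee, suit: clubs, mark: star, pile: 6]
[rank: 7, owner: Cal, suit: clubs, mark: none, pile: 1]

Accepted, Rejected, Accepted, Accepted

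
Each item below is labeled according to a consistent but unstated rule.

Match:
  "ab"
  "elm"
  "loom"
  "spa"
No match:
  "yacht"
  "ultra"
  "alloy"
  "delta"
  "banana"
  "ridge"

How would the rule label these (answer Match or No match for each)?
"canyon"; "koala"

No match, No match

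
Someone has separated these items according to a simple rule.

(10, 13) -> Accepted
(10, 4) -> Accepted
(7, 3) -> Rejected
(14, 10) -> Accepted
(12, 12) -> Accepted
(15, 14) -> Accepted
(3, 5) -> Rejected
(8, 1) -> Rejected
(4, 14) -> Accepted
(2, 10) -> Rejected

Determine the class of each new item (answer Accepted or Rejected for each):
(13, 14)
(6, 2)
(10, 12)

Accepted, Rejected, Accepted

The common property of the 'Accepted' items is: sum ≥ 14. No 'Rejected' item has it.
(13, 14) → 13+14 = 27 → Accepted. (6, 2) → 6+2 = 8 → Rejected. (10, 12) → 10+12 = 22 → Accepted.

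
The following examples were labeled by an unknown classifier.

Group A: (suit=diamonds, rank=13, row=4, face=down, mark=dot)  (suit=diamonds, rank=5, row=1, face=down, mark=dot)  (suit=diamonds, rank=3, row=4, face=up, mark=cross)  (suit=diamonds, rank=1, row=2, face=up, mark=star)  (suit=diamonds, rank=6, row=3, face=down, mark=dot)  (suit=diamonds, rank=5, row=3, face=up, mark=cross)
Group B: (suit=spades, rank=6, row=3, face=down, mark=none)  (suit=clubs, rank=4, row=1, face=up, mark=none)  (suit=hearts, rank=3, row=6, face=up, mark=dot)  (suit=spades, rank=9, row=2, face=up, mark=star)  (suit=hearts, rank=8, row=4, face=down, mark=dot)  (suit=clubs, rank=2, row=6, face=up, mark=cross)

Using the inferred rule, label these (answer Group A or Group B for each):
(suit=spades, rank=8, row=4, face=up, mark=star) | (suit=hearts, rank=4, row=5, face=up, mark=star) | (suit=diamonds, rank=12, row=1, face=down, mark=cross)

One predicate separates the groups cleanly: suit is diamonds.
Group B: (suit=spades, rank=8, row=4, face=up, mark=star), since suit is spades.
Group B: (suit=hearts, rank=4, row=5, face=up, mark=star), since suit is hearts.
Group A: (suit=diamonds, rank=12, row=1, face=down, mark=cross), since suit is diamonds.

Group B, Group B, Group A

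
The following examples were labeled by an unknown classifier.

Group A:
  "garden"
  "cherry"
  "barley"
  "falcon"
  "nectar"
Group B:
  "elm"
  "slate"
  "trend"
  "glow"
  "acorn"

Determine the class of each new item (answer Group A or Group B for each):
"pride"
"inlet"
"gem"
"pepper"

Group B, Group B, Group B, Group A

The rule appears to be: length 6.
"pride": Group B (length 5). "inlet": Group B (length 5). "gem": Group B (length 3). "pepper": Group A (length 6).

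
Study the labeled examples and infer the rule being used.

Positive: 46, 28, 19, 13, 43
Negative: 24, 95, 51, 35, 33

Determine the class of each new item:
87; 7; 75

Negative, Positive, Negative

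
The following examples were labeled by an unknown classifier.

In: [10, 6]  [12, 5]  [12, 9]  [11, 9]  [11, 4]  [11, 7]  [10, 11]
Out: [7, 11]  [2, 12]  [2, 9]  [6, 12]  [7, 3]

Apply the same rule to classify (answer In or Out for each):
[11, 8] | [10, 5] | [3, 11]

In, In, Out

One predicate separates the groups cleanly: first ≥ 9.
[11, 8] — first 11, hence In.
[10, 5] — first 10, hence In.
[3, 11] — first 3, hence Out.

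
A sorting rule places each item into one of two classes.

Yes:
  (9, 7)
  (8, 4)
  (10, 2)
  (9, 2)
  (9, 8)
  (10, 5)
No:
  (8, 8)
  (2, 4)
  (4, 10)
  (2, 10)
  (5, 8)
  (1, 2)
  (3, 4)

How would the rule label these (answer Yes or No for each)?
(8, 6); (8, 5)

Comparing the two groups points to one rule — first > second.
Yes: (8, 6), since 8 > 6. Yes: (8, 5), since 8 > 5.

Yes, Yes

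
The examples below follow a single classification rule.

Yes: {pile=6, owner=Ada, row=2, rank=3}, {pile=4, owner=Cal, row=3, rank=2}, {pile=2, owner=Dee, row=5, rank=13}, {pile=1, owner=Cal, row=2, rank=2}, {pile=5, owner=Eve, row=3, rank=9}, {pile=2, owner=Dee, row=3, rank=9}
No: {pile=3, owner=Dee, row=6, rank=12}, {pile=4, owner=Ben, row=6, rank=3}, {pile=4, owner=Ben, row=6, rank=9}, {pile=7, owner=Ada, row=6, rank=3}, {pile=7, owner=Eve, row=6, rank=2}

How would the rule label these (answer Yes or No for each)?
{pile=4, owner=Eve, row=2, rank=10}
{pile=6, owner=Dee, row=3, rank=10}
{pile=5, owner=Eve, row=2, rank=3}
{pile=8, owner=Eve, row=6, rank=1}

Yes, Yes, Yes, No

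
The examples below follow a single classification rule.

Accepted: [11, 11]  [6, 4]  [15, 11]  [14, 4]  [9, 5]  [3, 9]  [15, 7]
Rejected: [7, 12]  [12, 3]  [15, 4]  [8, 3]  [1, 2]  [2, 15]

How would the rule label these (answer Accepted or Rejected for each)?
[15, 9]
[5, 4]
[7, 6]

Accepted, Rejected, Rejected

'Accepted' ⟺ sum is even.
[15, 9] — 15+9 = 24, hence Accepted.
[5, 4] — 5+4 = 9, hence Rejected.
[7, 6] — 7+6 = 13, hence Rejected.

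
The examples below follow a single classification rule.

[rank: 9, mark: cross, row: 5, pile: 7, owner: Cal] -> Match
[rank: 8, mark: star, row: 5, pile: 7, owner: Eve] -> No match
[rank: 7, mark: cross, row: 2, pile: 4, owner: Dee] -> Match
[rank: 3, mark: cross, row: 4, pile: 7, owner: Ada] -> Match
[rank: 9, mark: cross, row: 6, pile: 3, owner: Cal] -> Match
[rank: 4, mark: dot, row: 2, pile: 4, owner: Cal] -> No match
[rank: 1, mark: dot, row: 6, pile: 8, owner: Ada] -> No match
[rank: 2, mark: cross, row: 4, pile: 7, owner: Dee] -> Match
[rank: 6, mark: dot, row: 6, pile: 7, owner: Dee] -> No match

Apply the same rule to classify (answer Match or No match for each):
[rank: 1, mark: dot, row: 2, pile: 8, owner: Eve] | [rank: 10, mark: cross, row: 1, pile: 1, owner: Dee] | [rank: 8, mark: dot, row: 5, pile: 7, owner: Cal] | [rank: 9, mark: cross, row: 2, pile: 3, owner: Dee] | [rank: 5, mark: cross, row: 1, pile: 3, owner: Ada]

Rule: mark is cross. This holds for each 'Match' example and fails for each 'No match' one.

No match, Match, No match, Match, Match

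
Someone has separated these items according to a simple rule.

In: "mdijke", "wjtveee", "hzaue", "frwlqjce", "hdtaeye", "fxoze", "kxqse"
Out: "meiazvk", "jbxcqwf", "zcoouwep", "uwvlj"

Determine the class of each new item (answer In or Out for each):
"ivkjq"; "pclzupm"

The pattern is that an item is 'In' exactly when: ends with 'e'.

Out, Out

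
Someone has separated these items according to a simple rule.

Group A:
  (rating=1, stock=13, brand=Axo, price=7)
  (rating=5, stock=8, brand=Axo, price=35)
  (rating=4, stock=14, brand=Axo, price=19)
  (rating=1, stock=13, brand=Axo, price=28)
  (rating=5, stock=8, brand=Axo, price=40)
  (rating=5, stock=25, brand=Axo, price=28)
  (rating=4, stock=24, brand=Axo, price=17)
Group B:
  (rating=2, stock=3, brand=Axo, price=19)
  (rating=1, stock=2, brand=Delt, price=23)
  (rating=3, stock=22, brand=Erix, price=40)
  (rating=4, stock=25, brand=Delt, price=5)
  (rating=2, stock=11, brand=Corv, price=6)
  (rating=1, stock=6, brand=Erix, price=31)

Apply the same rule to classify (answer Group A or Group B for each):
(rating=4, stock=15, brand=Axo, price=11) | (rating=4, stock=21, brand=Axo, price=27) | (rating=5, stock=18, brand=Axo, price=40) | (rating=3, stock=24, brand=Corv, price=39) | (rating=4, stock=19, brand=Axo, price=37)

One predicate separates the groups cleanly: brand is Axo AND stock ≥ 6.
(rating=4, stock=15, brand=Axo, price=11): Group A (brand is Axo, stock = 15). (rating=4, stock=21, brand=Axo, price=27): Group A (brand is Axo, stock = 21). (rating=5, stock=18, brand=Axo, price=40): Group A (brand is Axo, stock = 18). (rating=3, stock=24, brand=Corv, price=39): Group B (brand is Corv, stock = 24). (rating=4, stock=19, brand=Axo, price=37): Group A (brand is Axo, stock = 19).

Group A, Group A, Group A, Group B, Group A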